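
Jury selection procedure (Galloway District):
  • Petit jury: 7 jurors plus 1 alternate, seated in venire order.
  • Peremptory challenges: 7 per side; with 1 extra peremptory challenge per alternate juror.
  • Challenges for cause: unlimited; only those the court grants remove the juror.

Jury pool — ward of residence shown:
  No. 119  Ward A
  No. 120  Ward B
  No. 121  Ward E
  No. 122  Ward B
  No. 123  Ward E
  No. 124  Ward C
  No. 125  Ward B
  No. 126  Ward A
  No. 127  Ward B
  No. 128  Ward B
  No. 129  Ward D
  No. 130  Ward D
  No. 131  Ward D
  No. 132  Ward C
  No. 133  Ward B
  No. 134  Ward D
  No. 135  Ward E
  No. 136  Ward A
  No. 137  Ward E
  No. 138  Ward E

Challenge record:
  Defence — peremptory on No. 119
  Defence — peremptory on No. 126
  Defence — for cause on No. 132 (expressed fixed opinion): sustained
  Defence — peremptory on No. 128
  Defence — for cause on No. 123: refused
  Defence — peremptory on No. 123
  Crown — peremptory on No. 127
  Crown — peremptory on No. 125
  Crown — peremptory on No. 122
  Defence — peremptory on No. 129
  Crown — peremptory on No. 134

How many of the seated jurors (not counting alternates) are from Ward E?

Removed: #119, #122, #123, #125, #126, #127, #128, #129, #132, #134.
Seated jurors 1–7: #120, #121, #124, #130, #131, #133, #135 (alternates #136 not counted).
Of those, in Ward E: #121, #135 → 2.

2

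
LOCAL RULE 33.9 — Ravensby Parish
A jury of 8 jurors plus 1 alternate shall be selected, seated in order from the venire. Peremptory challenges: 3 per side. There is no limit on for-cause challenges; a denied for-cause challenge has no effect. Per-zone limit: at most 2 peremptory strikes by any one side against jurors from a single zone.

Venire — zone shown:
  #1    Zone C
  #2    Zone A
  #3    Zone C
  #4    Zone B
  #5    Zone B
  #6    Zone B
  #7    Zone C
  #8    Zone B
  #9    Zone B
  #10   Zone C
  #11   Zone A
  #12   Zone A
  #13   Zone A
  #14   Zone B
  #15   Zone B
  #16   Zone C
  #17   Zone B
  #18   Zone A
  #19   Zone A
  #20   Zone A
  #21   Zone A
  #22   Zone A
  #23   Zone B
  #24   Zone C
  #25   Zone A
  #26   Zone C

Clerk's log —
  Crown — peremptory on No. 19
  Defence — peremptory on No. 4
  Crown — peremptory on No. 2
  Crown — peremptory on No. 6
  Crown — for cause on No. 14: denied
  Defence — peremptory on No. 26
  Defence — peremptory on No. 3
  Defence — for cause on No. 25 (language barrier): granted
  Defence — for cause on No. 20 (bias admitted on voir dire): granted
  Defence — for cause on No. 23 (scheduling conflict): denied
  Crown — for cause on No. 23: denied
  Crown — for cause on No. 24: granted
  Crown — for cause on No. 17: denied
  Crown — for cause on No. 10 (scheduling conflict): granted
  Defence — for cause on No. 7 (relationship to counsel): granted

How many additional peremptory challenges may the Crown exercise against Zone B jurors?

0

Crown peremptories so far: #19, #2, #6 — 3 of 3 used, 0 left overall.
Against Zone B: #6 — 1 used; per-zone cap 2 leaves 1.
Binding limit: min(0, 1) = 0.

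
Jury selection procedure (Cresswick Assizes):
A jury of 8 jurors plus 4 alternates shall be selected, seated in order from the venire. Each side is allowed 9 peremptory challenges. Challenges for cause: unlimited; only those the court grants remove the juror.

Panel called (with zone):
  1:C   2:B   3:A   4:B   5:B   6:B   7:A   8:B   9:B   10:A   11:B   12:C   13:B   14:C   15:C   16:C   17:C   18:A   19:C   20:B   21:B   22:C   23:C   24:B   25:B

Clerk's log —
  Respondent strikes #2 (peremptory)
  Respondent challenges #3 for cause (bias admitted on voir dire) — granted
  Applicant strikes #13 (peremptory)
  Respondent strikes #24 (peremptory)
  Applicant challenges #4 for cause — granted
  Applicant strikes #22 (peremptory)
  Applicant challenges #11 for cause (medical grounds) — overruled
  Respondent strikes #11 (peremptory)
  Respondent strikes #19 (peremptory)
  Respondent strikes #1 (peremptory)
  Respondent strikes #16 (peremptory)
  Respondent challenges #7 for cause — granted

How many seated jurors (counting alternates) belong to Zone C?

4

Removed: #1, #2, #3, #4, #7, #11, #13, #16, #19, #22, #24.
Seated (12 incl. alternates): #5, #6, #8, #9, #10, #12, #14, #15, #17, #18, #20, #21.
Of those, in Zone C: #12, #14, #15, #17 → 4.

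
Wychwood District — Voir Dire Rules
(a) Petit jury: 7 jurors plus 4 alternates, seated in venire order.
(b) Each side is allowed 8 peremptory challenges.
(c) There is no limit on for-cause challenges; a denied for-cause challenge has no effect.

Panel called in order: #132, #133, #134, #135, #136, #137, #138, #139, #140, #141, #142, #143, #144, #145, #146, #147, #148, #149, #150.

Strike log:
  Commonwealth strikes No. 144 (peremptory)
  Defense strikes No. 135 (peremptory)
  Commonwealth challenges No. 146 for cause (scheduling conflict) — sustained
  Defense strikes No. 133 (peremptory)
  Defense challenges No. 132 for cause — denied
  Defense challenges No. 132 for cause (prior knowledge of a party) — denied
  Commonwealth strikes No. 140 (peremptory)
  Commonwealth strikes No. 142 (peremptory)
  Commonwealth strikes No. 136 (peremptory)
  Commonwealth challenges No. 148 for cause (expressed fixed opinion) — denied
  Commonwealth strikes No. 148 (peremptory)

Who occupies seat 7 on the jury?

Removed: #133, #135, #136, #140, #142, #144, #146, #148. (#132 stays — for-cause denied.)
Seating in order: seats 1–7 → #132, #134, #137, #138, #139, #141, #143; alternates → #145, #147, #149, #150.
So seat 7 is #143.

143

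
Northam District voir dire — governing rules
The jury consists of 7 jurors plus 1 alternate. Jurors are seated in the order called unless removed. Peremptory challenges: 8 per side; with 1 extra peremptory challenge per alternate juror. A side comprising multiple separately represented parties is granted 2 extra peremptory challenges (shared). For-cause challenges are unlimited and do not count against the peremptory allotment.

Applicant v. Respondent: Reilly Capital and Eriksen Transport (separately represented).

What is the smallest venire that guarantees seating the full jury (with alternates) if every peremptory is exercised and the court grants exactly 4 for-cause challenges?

Seats to fill: 7 + 1 alternates = 8.
Peremptories — Applicant: 8 + 1×1 = 9; Respondent: 8 + 1×1 + 2 = 11; total 20.
For-cause removals: 4.
Minimum venire: 8 + 20 + 4 = 32.

32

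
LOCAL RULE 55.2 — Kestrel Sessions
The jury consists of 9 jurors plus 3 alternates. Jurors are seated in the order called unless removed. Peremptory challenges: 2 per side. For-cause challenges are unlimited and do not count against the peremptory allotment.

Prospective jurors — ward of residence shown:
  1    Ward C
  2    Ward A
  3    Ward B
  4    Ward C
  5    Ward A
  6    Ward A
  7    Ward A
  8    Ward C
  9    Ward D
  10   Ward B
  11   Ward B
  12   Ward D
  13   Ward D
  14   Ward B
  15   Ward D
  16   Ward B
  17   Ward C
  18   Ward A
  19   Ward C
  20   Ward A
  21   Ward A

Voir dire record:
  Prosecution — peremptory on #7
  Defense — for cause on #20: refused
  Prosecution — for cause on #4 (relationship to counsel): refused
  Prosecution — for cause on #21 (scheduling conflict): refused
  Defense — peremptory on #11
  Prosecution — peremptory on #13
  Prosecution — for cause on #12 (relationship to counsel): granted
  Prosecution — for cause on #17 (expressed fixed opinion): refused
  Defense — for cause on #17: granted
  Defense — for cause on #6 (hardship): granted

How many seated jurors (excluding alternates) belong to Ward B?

3

Removed: #6, #7, #11, #12, #13, #17.
Seated jurors 1–9: #1, #2, #3, #4, #5, #8, #9, #10, #14 (alternates #15, #16, #18 not counted).
Of those, in Ward B: #3, #10, #14 → 3.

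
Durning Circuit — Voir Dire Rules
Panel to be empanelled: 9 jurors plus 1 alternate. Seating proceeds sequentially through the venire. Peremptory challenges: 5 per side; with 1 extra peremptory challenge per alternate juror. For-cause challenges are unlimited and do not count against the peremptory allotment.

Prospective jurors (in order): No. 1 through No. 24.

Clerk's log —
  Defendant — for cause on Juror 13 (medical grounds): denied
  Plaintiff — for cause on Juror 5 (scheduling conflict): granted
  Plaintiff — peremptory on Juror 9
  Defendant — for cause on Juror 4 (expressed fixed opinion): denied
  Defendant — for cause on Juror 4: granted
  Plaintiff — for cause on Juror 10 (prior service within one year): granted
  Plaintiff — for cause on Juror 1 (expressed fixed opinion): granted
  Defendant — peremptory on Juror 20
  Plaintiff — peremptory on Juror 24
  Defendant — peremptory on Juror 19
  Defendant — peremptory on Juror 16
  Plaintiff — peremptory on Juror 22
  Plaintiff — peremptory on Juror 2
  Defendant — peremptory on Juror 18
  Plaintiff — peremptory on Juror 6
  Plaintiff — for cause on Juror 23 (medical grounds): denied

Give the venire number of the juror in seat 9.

Removed: #1, #2, #4, #5, #6, #9, #10, #16, #18, #19, #20, #22, #24. (#13, #23 stay — for-cause denied.)
Seating in order: seats 1–9 → #3, #7, #8, #11, #12, #13, #14, #15, #17; alternates → #21.
So seat 9 is #17.

17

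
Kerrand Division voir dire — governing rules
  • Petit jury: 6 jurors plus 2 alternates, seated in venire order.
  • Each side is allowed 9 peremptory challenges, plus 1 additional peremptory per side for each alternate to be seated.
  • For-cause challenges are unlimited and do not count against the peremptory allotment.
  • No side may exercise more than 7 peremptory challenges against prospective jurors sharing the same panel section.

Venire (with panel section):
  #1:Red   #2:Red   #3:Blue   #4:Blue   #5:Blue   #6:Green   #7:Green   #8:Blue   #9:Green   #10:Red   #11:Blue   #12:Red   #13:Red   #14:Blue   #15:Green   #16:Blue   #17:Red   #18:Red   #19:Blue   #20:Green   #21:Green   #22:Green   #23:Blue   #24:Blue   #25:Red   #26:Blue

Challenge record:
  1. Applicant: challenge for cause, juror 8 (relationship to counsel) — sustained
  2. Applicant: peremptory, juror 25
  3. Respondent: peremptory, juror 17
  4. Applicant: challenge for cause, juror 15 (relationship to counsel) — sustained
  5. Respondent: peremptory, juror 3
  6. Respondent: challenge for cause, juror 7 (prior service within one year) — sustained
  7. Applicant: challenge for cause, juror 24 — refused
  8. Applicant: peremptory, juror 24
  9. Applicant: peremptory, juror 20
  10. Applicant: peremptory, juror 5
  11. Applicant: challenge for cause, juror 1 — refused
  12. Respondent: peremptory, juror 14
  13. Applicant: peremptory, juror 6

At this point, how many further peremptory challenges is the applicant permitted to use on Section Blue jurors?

5

Applicant peremptories so far: #25, #24, #20, #5, #6 — 5 of 11 used, 6 left overall.
Against Section Blue: #24, #5 — 2 used; per-section cap 7 leaves 5.
Binding limit: min(6, 5) = 5.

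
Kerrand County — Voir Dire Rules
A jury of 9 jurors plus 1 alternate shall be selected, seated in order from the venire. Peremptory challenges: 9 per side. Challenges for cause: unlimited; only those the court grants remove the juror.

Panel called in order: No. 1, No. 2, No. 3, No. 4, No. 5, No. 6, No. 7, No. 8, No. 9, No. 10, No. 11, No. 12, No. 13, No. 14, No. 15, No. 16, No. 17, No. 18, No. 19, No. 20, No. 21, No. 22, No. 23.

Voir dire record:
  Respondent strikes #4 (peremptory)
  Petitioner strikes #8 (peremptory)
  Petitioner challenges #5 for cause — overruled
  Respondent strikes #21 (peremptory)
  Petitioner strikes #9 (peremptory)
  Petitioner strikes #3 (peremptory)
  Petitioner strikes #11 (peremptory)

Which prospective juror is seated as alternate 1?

15

Removed: #3, #4, #8, #9, #11, #21. (#5 stays — for-cause denied.)
Filling seats in venire order through position 10: #1, #2, #5, #6, #7, #10, #12, #13, #14, #15.
So alternate 1 is #15.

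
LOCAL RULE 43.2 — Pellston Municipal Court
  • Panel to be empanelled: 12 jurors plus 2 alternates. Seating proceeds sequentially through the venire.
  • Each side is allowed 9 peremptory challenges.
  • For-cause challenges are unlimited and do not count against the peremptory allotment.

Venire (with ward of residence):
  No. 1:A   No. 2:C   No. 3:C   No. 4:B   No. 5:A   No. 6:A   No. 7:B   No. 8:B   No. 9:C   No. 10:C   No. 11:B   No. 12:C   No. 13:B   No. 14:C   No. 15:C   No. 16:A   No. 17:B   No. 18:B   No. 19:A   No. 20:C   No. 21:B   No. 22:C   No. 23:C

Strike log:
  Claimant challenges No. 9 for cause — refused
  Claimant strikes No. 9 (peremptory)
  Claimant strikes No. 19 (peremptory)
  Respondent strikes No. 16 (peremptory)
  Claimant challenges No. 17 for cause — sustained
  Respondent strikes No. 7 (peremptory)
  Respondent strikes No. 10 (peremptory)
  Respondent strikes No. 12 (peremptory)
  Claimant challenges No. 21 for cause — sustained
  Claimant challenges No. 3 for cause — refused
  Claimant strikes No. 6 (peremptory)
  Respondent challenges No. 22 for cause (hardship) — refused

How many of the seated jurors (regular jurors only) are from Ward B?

5

Removed: #6, #7, #9, #10, #12, #16, #17, #19, #21.
Seated jurors 1–12: #1, #2, #3, #4, #5, #8, #11, #13, #14, #15, #18, #20 (alternates #22, #23 not counted).
Of those, in Ward B: #4, #8, #11, #13, #18 → 5.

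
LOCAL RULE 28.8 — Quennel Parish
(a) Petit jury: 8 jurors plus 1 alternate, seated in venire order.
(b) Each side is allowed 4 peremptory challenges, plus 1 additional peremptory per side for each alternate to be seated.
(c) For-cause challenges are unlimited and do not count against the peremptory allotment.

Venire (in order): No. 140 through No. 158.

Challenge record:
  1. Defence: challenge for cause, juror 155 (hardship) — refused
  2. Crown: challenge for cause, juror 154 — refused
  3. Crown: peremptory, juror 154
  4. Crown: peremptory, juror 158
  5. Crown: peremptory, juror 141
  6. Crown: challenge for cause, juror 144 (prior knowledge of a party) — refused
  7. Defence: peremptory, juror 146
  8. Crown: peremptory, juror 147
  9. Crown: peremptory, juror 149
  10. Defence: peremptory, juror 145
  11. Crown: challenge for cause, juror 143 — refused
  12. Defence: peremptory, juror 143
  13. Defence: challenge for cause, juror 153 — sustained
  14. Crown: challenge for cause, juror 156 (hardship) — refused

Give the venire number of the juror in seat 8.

Removed: #141, #143, #145, #146, #147, #149, #153, #154, #158. (#144, #155, #156 stay — for-cause denied.)
Seating in order: seats 1–8 → #140, #142, #144, #148, #150, #151, #152, #155; alternates → #156.
So seat 8 is #155.

155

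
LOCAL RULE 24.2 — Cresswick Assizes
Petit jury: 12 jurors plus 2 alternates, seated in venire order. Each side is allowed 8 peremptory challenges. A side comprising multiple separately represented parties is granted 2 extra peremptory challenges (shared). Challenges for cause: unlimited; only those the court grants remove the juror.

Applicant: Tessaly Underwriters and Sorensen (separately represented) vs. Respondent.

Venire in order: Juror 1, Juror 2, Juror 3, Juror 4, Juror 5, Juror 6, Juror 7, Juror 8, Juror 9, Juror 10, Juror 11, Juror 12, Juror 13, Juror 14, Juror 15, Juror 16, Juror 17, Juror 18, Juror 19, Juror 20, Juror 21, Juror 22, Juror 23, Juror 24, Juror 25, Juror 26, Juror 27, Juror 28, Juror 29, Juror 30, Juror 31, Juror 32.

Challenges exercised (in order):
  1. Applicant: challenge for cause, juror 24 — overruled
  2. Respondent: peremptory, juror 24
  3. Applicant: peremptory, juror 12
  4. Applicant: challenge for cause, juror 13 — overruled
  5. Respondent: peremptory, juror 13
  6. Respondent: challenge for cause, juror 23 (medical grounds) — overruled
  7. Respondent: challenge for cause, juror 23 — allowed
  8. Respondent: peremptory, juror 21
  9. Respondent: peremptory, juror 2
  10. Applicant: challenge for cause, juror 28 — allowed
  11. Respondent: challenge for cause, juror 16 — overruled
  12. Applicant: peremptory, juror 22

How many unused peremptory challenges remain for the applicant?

Applicant allotment: 8 base + 2 multi-party = 10.
Applicant peremptories used: #12, #22 — 2 (for-cause on #24, #13, #28 don't count).
Remaining: 10 − 2 = 8.

8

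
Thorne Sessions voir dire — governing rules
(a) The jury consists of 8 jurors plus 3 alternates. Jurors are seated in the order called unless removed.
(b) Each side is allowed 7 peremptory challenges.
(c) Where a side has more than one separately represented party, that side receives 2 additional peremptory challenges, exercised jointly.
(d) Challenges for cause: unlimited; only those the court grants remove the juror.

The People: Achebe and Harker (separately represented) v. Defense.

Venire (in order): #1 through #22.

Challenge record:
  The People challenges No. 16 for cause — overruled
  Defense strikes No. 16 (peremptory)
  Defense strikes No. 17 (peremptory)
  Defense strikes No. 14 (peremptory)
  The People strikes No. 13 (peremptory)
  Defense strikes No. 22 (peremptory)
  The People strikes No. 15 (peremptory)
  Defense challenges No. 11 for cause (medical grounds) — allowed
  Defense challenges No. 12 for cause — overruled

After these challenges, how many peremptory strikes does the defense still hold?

3

Defense allotment: 7.
Defense peremptories used: #16, #17, #14, #22 — 4 (for-cause on #11, #12 don't count).
Remaining: 7 − 4 = 3.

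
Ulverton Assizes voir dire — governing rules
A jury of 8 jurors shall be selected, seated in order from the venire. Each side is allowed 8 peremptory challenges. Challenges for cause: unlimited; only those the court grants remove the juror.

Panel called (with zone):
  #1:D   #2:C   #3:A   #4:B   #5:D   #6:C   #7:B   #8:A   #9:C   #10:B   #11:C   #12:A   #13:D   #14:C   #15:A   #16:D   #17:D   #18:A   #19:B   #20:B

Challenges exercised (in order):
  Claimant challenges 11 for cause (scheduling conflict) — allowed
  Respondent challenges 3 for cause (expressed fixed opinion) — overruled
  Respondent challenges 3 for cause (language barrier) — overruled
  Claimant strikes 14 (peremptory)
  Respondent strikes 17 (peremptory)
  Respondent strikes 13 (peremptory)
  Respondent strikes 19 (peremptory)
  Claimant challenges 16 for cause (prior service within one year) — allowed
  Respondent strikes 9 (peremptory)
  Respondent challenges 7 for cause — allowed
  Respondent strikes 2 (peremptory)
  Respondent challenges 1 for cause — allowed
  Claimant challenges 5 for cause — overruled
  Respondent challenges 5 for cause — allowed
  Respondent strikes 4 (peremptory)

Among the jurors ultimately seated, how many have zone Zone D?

0

Removed: #1, #2, #4, #5, #7, #9, #11, #13, #14, #16, #17, #19.
Seated jurors 1–8: #3, #6, #8, #10, #12, #15, #18, #20.
None of those are in Zone D → 0.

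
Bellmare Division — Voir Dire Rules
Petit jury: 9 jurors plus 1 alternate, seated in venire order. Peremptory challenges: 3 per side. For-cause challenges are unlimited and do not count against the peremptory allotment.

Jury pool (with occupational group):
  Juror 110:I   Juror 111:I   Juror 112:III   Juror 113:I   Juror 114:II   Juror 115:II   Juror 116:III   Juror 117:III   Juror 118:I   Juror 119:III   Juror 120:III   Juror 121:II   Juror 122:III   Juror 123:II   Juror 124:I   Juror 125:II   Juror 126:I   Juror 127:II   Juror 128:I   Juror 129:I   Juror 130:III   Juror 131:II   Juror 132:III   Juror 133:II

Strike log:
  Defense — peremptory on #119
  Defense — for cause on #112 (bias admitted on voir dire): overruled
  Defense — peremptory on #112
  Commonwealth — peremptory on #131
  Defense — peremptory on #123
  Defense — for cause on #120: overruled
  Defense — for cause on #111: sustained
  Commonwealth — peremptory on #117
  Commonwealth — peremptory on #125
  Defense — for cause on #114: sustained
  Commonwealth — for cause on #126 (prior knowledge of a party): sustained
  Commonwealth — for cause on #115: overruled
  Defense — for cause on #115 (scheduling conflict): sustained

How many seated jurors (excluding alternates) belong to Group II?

2

Removed: #111, #112, #114, #115, #117, #119, #123, #125, #126, #131.
Seated jurors 1–9: #110, #113, #116, #118, #120, #121, #122, #124, #127 (alternates #128 not counted).
Of those, in Group II: #121, #127 → 2.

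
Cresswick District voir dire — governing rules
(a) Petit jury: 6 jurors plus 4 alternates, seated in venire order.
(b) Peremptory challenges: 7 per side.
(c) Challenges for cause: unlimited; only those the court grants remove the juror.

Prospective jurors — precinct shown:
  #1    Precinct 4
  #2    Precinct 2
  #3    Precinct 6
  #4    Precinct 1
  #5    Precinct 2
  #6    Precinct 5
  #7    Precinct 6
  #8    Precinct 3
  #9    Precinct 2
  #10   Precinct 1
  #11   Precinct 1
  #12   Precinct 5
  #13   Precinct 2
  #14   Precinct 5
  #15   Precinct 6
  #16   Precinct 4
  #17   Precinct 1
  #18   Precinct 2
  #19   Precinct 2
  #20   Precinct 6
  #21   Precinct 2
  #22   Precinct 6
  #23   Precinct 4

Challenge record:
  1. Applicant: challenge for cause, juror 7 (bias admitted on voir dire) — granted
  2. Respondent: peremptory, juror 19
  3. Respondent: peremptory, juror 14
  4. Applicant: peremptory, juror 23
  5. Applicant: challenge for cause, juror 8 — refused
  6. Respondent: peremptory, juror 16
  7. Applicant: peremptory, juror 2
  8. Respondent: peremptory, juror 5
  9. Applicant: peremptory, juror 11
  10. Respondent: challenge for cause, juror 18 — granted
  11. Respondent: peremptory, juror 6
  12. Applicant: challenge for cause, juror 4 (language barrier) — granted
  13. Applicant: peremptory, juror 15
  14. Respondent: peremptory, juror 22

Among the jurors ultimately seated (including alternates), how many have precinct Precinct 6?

Removed: #2, #4, #5, #6, #7, #11, #14, #15, #16, #18, #19, #22, #23.
Seated (10 incl. alternates): #1, #3, #8, #9, #10, #12, #13, #17, #20, #21.
Of those, in Precinct 6: #3, #20 → 2.

2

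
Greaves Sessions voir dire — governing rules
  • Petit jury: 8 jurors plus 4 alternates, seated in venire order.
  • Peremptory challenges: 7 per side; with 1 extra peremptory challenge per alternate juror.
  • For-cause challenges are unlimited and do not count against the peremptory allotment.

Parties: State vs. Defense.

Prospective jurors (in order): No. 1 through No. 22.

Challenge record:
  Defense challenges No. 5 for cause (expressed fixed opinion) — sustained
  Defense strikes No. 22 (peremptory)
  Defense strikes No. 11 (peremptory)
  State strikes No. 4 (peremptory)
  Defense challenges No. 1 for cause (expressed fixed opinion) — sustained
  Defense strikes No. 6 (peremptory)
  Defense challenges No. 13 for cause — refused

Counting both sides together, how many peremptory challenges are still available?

18

State allotment: 7 base + 1 × 4 alternates = 11. Defense allotment: 7 base + 1 × 4 alternates = 11.
State peremptories used: #4 — 1.
Defense peremptories used: #22, #11, #6 — 3 (for-cause on #5, #1, #13 don't count).
Remaining: (11 − 1) + (11 − 3) = 18.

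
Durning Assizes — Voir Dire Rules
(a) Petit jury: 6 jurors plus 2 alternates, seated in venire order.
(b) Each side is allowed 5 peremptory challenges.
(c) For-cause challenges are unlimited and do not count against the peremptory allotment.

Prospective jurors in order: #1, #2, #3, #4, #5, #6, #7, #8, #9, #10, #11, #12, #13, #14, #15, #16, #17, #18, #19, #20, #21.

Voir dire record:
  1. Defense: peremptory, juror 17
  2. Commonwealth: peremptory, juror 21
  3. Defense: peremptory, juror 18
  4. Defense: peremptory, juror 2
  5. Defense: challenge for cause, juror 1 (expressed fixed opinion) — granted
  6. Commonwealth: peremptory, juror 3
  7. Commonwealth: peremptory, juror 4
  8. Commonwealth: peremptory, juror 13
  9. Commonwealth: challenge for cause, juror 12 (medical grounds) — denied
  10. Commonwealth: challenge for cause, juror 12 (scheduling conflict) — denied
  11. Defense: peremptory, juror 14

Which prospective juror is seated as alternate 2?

12

Removed: #1, #2, #3, #4, #13, #14, #17, #18, #21. (#12 stays — for-cause denied.)
Seating in order: seats 1–6 → #5, #6, #7, #8, #9, #10; alternates → #11, #12.
So alternate 2 is #12.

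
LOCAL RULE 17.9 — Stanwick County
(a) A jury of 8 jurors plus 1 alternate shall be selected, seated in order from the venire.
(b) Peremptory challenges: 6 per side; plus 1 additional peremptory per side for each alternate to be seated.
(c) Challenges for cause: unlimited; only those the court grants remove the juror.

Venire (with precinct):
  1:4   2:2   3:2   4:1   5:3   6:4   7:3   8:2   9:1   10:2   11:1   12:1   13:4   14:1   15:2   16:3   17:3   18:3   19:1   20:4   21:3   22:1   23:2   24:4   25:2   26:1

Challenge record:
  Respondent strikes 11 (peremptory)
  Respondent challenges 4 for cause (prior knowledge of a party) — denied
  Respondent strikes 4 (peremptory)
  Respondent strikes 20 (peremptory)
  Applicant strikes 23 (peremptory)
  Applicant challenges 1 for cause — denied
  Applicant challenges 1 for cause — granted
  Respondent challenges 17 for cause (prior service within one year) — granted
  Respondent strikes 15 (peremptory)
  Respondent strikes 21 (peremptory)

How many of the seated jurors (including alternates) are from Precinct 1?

Removed: #1, #4, #11, #15, #17, #20, #21, #23.
Seated (9 incl. alternates): #2, #3, #5, #6, #7, #8, #9, #10, #12.
Of those, in Precinct 1: #9, #12 → 2.

2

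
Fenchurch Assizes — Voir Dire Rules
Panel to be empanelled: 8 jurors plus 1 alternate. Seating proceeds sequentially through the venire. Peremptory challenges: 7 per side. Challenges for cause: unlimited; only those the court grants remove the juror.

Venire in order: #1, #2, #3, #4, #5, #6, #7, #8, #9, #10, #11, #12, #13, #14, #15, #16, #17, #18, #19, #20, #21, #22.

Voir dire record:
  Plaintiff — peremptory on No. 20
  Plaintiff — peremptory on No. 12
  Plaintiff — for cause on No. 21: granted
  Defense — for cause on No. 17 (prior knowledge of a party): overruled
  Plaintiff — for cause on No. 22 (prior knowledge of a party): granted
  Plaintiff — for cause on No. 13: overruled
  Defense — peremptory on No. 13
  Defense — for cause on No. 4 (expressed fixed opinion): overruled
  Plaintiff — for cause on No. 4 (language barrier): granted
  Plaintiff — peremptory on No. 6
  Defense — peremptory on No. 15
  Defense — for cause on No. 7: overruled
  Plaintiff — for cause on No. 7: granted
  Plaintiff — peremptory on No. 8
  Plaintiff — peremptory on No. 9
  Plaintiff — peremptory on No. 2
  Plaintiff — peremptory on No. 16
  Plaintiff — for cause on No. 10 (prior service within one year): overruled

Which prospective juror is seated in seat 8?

18

Removed: #2, #4, #6, #7, #8, #9, #12, #13, #15, #16, #20, #21, #22. (#10, #17 stay — for-cause denied.)
Seating in order: seats 1–8 → #1, #3, #5, #10, #11, #14, #17, #18; alternates → #19.
So seat 8 is #18.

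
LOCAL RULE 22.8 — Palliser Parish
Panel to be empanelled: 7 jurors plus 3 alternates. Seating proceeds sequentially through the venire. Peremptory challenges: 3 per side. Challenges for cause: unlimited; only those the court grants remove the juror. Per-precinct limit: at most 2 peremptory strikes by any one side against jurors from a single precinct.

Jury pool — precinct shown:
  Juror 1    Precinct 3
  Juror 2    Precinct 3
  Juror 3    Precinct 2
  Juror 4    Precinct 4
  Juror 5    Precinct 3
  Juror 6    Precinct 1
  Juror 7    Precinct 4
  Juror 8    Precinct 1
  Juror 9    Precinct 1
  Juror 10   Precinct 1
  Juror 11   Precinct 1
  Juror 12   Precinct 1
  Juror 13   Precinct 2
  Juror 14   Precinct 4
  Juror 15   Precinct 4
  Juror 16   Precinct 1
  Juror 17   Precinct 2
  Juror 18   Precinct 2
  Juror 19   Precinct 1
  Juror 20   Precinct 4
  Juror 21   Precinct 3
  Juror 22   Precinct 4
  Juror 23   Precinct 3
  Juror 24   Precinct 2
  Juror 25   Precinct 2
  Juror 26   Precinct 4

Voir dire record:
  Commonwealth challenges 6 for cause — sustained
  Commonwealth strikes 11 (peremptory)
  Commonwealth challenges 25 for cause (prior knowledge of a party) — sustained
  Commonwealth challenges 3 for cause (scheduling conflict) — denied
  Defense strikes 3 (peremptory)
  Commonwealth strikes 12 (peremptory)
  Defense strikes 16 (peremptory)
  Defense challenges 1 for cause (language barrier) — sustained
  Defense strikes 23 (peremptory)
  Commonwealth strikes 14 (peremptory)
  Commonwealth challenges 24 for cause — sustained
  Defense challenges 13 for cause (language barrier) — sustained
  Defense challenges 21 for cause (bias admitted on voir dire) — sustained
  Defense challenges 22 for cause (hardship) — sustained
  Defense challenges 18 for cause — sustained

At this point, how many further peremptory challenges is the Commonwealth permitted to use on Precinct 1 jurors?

0

Commonwealth peremptories so far: #11, #12, #14 — 3 of 3 used, 0 left overall.
Against Precinct 1: #11, #12 — 2 used; per-precinct cap 2 leaves 0.
Binding limit: min(0, 0) = 0.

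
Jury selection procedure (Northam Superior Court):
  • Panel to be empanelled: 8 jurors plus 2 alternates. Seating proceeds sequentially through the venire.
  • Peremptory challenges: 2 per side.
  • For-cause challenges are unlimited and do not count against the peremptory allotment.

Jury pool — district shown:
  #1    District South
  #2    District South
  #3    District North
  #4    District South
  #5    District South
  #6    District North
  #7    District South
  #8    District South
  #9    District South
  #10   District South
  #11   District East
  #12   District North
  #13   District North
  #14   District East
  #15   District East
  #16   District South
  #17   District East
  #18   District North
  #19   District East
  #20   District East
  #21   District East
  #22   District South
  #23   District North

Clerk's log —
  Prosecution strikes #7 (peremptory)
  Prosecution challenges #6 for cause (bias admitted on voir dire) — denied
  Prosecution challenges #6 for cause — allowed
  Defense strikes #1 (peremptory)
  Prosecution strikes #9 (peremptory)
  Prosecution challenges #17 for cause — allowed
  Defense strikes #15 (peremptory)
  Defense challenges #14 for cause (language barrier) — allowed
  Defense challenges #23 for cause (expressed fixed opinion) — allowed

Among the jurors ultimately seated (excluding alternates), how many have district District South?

5

Removed: #1, #6, #7, #9, #14, #15, #17, #23.
Seated jurors 1–8: #2, #3, #4, #5, #8, #10, #11, #12 (alternates #13, #16 not counted).
Of those, in District South: #2, #4, #5, #8, #10 → 5.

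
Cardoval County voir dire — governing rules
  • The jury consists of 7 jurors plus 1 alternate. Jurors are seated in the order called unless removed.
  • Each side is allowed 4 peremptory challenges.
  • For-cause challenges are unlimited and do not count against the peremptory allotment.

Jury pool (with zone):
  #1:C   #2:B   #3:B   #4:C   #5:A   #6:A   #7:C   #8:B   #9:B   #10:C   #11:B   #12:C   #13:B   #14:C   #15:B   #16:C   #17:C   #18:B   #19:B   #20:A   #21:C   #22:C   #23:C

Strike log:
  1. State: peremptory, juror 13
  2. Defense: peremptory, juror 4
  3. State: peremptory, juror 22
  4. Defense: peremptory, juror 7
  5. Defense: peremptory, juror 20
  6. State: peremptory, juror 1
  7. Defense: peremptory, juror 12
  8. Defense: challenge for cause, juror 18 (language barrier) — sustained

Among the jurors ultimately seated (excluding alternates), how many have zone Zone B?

Removed: #1, #4, #7, #12, #13, #18, #20, #22.
Seated jurors 1–7: #2, #3, #5, #6, #8, #9, #10 (alternates #11 not counted).
Of those, in Zone B: #2, #3, #8, #9 → 4.

4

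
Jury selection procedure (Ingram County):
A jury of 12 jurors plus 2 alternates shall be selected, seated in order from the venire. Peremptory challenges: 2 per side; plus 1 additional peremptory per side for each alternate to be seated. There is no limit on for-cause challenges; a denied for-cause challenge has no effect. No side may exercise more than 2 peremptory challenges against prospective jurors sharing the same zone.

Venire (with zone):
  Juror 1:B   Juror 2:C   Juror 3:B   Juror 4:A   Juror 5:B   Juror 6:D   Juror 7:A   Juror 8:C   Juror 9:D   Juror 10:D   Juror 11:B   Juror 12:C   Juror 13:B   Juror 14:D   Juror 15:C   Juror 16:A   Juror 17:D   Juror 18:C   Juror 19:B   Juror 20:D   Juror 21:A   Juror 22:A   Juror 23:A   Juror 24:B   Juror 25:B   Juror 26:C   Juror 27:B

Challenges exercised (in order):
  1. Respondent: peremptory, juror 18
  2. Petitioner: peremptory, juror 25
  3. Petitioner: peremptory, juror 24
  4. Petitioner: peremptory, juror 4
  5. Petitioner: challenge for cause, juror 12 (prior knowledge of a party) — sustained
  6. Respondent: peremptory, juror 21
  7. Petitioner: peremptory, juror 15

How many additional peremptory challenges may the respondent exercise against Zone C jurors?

Respondent peremptories so far: #18, #21 — 2 of 4 used, 2 left overall.
Against Zone C: #18 — 1 used; per-zone cap 2 leaves 1.
Binding limit: min(2, 1) = 1.

1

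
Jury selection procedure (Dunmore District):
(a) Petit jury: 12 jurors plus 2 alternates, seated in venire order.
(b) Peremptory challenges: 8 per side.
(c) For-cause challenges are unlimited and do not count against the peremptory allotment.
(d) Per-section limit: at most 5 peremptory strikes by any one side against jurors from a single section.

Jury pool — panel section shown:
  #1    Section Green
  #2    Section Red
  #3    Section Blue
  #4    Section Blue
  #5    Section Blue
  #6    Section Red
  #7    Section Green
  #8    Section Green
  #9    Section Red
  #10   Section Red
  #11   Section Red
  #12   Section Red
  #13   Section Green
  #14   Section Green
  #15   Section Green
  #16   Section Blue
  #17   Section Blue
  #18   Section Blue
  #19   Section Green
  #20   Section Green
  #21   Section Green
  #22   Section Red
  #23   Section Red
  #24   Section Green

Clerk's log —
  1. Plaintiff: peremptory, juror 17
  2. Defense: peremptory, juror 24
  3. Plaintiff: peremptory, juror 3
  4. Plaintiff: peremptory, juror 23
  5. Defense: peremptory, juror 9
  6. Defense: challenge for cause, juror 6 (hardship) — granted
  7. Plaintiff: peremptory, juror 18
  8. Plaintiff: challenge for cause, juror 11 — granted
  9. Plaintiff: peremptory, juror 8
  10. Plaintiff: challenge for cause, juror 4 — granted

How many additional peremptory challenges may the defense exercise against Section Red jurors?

Defense peremptories so far: #24, #9 — 2 of 8 used, 6 left overall.
Against Section Red: #9 — 1 used; per-section cap 5 leaves 4.
Binding limit: min(6, 4) = 4.

4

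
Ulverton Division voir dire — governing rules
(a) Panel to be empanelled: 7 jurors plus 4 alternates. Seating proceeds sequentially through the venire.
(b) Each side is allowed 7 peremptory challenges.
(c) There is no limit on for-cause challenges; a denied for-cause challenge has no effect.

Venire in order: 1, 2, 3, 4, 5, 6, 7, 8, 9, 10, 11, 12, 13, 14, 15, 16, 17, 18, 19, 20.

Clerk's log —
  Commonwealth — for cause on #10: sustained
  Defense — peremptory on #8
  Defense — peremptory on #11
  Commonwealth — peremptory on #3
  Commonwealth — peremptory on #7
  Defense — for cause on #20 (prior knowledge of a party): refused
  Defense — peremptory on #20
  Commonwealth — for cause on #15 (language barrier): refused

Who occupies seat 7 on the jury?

12

Removed: #3, #7, #8, #10, #11, #20. (#15 stays — for-cause denied.)
Seating in order: seats 1–7 → #1, #2, #4, #5, #6, #9, #12; alternates → #13, #14, #15, #16.
So seat 7 is #12.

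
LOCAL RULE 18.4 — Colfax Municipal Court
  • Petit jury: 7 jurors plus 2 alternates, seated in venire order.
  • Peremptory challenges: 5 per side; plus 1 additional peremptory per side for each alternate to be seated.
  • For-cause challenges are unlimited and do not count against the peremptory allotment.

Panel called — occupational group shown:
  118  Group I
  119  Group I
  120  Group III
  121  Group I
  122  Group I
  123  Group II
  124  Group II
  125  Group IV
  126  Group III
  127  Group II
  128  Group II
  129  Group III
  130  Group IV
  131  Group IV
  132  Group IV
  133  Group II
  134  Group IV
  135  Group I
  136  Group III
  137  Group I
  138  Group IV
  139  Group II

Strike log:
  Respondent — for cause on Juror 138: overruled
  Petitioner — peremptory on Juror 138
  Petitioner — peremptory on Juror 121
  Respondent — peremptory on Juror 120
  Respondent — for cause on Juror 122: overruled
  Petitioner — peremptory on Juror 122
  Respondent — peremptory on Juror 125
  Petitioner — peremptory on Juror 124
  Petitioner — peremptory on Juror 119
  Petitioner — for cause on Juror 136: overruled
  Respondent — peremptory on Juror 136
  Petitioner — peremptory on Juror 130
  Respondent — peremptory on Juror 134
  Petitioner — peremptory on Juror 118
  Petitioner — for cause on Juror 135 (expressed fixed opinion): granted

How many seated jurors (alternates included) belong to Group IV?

Removed: #118, #119, #120, #121, #122, #124, #125, #130, #134, #135, #136, #138.
Seated (9 incl. alternates): #123, #126, #127, #128, #129, #131, #132, #133, #137.
Of those, in Group IV: #131, #132 → 2.

2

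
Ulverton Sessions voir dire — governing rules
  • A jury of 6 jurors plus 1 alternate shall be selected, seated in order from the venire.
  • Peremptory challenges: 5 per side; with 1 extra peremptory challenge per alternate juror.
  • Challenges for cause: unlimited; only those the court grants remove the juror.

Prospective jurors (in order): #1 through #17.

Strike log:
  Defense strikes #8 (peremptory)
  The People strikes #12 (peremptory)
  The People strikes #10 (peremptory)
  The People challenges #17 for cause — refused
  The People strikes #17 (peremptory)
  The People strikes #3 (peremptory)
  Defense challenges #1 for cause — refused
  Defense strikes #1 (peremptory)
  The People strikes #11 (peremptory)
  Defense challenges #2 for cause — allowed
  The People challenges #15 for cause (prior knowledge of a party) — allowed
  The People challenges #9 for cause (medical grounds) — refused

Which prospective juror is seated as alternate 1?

Removed: #1, #2, #3, #8, #10, #11, #12, #15, #17. (#9 stays — for-cause denied.)
Filling seats in venire order through position 7: #4, #5, #6, #7, #9, #13, #14.
So alternate 1 is #14.

14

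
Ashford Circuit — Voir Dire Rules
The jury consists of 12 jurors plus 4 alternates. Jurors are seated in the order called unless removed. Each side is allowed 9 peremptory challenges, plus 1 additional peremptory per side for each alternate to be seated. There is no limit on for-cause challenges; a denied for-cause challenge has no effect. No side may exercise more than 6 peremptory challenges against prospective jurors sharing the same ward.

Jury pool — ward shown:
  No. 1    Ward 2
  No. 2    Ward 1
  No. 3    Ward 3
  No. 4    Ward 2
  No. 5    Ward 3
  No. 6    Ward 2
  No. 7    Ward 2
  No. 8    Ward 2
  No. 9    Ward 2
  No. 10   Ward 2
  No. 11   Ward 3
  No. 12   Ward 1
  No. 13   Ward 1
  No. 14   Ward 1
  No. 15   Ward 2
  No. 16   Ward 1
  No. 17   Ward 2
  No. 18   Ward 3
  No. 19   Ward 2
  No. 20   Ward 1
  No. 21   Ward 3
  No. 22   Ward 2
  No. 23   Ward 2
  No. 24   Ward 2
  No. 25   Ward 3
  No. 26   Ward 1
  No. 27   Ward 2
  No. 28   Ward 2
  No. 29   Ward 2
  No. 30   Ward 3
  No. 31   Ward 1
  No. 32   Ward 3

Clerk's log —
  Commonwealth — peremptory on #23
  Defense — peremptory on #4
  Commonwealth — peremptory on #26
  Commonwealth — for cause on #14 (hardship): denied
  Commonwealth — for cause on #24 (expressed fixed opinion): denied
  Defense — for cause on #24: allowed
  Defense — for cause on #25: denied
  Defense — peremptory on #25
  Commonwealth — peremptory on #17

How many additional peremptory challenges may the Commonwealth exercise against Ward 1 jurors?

5

Commonwealth peremptories so far: #23, #26, #17 — 3 of 13 used, 10 left overall.
Against Ward 1: #26 — 1 used; per-ward cap 6 leaves 5.
Binding limit: min(10, 5) = 5.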